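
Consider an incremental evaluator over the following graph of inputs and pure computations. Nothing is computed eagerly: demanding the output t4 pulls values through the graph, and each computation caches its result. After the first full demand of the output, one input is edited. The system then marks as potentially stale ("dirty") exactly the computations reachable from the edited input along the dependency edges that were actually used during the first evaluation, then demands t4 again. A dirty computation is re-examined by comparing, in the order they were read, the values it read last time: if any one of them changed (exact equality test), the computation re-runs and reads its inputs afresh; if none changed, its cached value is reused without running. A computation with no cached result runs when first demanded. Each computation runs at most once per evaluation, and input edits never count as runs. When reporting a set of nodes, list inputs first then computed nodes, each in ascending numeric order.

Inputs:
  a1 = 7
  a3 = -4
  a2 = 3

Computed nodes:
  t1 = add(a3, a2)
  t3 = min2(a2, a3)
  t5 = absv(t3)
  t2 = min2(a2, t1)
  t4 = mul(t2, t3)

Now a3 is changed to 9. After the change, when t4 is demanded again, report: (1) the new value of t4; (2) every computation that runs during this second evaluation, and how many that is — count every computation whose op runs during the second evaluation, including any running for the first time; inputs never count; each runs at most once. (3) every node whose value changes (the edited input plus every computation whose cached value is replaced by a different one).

Initial pass — values computed on the first demand:
  t1 = add(-4, 3) = -1
  t2 = min2(3, -1) = -1
  t3 = min2(3, -4) = -4
  t4 = mul(-1, -4) = 4

Second demand — change propagation:
  t1: re-runs because a3 -4->9; new result 12.
  t2: re-runs because t1 -1->12; new result 3.
  t3: re-runs because a3 -4->9; new result 3.
  t4: re-runs because t2 -1->3; t3 -4->3; new result 9.

t4 now evaluates to 9.
Run set: t1, t2, t3, t4 (4 run).
Changed values: a3, t1, t2, t3, t4.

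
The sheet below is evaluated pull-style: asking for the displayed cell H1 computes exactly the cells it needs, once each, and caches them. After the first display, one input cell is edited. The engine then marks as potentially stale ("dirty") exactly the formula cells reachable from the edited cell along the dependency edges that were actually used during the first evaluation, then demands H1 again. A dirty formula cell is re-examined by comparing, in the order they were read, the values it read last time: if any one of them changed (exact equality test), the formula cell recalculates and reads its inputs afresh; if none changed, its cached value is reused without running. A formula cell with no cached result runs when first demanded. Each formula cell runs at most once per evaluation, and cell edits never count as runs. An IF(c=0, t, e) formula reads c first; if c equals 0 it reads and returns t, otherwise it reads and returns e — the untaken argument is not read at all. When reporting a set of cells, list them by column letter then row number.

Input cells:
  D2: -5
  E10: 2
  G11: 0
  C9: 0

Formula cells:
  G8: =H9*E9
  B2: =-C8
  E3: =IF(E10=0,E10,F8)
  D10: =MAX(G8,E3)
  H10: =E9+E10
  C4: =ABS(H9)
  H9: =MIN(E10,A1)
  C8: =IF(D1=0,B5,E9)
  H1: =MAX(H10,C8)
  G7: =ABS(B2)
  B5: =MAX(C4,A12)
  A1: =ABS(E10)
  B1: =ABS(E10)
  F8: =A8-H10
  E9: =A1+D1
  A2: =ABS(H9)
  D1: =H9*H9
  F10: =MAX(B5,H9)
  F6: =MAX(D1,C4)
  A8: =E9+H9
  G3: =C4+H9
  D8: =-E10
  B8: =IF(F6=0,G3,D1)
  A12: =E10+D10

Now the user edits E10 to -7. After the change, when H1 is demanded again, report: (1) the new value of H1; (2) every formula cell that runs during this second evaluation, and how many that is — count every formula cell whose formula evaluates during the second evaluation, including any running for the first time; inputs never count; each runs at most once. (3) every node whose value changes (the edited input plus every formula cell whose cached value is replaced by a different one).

Demanding H1 again yields 56.
7 formula cells run: A1, C8, D1, E9, H1, H9, H10.
The nodes whose values change: A1, C8, D1, E9, E10, H1, H9, H10.

First demand of the output computes:
  A1 = ABS(2) = 2
  H9 = MIN(2, 2) = 2
  D1 = 2 * 2 = 4
  E9 = 2 + 4 = 6
  C8 = IF(D1=0: D1=4 -> else branch E9) = 6
  H10 = 6 + 2 = 8
  H1 = MAX(8, 6) = 8

After the edit, cleaning proceeds:
  A1: a read changed (E10 2->-7) — executes, giving 7.
  H9: a read changed (E10 2->-7; A1 2->7) — executes, giving -7.
  D1: a read changed (H9 2->-7; H9 2->-7) — executes, giving 49.
  E9: a read changed (A1 2->7; D1 4->49) — executes, giving 56.
  C8: a read changed (D1 4->49; E9 6->56) — executes, giving 56.
  H10: a read changed (E9 6->56; E10 2->-7) — executes, giving 49.
  H1: a read changed (H10 8->49; C8 6->56) — executes, giving 56.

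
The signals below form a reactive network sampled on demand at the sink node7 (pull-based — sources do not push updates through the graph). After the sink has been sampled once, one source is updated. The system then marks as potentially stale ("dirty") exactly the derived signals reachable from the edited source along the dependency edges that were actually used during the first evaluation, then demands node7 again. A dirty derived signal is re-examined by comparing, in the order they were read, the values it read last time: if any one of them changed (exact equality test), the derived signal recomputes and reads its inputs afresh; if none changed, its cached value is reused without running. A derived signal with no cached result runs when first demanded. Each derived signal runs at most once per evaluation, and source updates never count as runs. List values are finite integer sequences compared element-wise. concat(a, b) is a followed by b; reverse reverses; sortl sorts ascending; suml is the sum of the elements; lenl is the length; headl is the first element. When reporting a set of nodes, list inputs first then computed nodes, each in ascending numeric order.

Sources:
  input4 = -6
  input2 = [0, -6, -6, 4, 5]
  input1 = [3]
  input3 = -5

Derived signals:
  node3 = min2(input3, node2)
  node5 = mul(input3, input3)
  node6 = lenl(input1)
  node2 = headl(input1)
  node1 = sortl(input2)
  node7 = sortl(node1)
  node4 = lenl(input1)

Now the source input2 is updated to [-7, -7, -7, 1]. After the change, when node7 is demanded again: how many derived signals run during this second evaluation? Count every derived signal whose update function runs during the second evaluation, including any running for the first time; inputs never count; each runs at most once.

Initial pass — values computed on the first demand:
  node1 = sortl([0, -6, -6, 4, 5]) = [-6, -6, 0, 4, 5]
  node7 = sortl([-6, -6, 0, 4, 5]) = [-6, -6, 0, 4, 5]

Second demand — change propagation:
  node1: re-runs because input2 [0, -6, -6, 4, 5]->[-7, -7, -7, 1]; new result [-7, -7, -7, 1].
  node7: re-runs because node1 [-6, -6, 0, 4, 5]->[-7, -7, -7, 1]; new result [-7, -7, -7, 1].

Run set: node1, node7 (2 run).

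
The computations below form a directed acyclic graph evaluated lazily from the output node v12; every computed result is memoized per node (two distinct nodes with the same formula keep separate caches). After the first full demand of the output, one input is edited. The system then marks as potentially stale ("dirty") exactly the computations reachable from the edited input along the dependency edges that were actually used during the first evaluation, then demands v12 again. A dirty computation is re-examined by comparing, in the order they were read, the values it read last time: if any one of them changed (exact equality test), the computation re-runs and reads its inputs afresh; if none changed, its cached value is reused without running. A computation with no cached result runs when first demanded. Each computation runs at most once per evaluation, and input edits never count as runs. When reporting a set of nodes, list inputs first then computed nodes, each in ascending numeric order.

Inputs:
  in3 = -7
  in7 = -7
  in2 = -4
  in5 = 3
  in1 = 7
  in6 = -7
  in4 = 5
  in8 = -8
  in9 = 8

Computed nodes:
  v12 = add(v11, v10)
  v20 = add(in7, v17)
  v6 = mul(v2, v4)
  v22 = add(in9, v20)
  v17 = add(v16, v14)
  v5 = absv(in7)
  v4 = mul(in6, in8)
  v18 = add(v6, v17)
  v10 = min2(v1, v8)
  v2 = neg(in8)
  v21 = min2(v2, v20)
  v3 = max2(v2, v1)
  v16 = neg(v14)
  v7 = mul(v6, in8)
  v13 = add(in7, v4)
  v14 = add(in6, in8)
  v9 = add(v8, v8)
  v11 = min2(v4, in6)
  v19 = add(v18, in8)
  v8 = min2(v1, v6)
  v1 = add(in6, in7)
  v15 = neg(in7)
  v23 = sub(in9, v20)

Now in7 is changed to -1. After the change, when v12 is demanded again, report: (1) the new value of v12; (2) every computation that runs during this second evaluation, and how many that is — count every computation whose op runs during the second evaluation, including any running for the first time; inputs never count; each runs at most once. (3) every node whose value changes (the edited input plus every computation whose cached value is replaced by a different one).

First demand of the output computes:
  v1 = add(-7, -7) = -14
  v2 = neg(-8) = 8
  v4 = mul(-7, -8) = 56
  v6 = mul(8, 56) = 448
  v8 = min2(-14, 448) = -14
  v10 = min2(-14, -14) = -14
  v11 = min2(56, -7) = -7
  v12 = add(-7, -14) = -21

After the edit, cleaning proceeds:
  v1: a read changed (in7 -7->-1) — executes, giving -8.
  v8: a read changed (v1 -14->-8) — executes, giving -8.
  v10: a read changed (v1 -14->-8; v8 -14->-8) — executes, giving -8.
  v12: a read changed (v10 -14->-8) — executes, giving -15.

Demanding v12 again yields -15.
4 computations run: v1, v8, v10, v12.
The nodes whose values change: in7, v1, v8, v10, v12.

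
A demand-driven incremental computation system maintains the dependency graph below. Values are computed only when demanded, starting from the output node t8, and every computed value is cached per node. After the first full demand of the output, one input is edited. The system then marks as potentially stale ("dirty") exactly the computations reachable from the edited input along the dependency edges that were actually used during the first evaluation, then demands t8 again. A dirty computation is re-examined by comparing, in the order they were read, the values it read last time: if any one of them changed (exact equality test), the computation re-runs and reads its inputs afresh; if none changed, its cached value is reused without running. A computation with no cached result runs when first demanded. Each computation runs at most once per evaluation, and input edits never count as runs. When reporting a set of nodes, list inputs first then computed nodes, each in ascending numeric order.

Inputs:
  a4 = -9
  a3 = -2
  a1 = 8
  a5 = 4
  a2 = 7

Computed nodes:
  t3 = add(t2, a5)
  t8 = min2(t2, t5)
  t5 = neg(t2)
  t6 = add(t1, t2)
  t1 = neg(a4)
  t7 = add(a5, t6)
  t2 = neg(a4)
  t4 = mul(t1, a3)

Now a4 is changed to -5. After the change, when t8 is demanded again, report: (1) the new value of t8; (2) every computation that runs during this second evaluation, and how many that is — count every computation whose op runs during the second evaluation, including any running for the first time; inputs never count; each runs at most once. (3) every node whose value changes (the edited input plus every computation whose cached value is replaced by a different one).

First evaluation (everything demanded from the output):
  t2 = neg(-9) = 9
  t5 = neg(9) = -9
  t8 = min2(9, -9) = -9

Propagation after the edit:
  t2: runs — a4 -9->-5; result 5.
  t5: runs — t2 9->5; result -5.
  t8: runs — t2 9->5; t5 -9->-5; result -5.

New value of t8: -5.
Computations that run: t2, t5, t8 — 3 in total.
Values that change: a4, t2, t5, t8.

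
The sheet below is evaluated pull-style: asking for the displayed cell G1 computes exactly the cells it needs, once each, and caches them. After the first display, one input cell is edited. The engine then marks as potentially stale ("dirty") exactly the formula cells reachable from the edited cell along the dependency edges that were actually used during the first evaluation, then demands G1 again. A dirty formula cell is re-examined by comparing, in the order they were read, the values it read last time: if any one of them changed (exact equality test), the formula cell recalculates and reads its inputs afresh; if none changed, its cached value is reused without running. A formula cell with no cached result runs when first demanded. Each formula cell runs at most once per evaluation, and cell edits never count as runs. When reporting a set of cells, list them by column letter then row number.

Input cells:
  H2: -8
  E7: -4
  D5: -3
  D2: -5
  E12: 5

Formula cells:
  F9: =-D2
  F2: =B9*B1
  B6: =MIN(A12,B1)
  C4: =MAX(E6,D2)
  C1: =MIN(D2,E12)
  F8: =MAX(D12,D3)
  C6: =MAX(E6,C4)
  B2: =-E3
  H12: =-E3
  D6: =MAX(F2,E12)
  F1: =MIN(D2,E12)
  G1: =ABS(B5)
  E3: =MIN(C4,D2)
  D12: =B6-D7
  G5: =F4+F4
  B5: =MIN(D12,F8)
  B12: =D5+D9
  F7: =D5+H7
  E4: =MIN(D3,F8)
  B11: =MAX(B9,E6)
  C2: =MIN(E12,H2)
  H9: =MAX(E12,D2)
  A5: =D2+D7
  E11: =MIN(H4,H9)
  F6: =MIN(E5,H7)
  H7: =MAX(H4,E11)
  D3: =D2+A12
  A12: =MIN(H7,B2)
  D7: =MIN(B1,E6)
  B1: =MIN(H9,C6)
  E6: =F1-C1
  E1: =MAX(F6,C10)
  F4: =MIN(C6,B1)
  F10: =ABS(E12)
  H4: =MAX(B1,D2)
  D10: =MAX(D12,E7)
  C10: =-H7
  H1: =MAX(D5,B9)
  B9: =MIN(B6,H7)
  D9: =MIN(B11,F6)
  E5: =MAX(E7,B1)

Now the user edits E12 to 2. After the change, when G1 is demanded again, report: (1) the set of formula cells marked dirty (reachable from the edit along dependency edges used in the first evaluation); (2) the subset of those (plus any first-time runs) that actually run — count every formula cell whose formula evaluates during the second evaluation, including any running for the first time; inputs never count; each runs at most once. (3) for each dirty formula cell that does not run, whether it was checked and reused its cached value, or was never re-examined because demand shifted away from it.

The edit dirties: A12, B1, B2, B5, B6, C1, C4, C6, D3, D7, D12, E3, E6, E11, F1, F8, G1, H4, H7, H9.
5 formula cells run: B1, C1, E11, F1, H9.
Cache hits after checking: A12, B2, B5, B6, C4, C6, D3, D7, D12, E3, E6, F8, G1, H4, H7.
Note where the cutoff bites: E6 is checked, finds nothing changed, and keeps its cache.

First demand of the output computes:
  C1 = MIN(-5, 5) = -5
  F1 = MIN(-5, 5) = -5
  E6 = -5 - -5 = 0
  C4 = MAX(0, -5) = 0
  C6 = MAX(0, 0) = 0
  E3 = MIN(0, -5) = -5
  B2 = -(-5) = 5
  H9 = MAX(5, -5) = 5
  B1 = MIN(5, 0) = 0
  D7 = MIN(0, 0) = 0
  H4 = MAX(0, -5) = 0
  E11 = MIN(0, 5) = 0
  H7 = MAX(0, 0) = 0
  A12 = MIN(0, 5) = 0
  B6 = MIN(0, 0) = 0
  D3 = -5 + 0 = -5
  D12 = 0 - 0 = 0
  F8 = MAX(0, -5) = 0
  B5 = MIN(0, 0) = 0
  G1 = ABS(0) = 0

After the edit, cleaning proceeds:
  C1: a read changed (E12 5->2) — executes, giving -5 — identical to its old value.
  F1: a read changed (E12 5->2) — executes, giving -5 — identical to its old value.
  E6: dirty, but its reads are unchanged (F1 unchanged, C1 unchanged); cached 0 stands.
  C4: dirty, but its reads are unchanged (E6 unchanged, D2 unchanged); cached 0 stands.
  C6: dirty, but its reads are unchanged (E6 unchanged, C4 unchanged); cached 0 stands.
  E3: dirty, but its reads are unchanged (C4 unchanged, D2 unchanged); cached -5 stands.
  B2: dirty, but its reads are unchanged (E3 unchanged); cached 5 stands.
  H9: a read changed (E12 5->2) — executes, giving 2.
  B1: a read changed (H9 5->2) — executes, giving 0 — identical to its old value.
  D7: dirty, but its reads are unchanged (B1 unchanged, E6 unchanged); cached 0 stands.
  H4: dirty, but its reads are unchanged (B1 unchanged, D2 unchanged); cached 0 stands.
  E11: a read changed (H9 5->2) — executes, giving 0 — identical to its old value.
  H7: dirty, but its reads are unchanged (H4 unchanged, E11 unchanged); cached 0 stands.
  A12: dirty, but its reads are unchanged (H7 unchanged, B2 unchanged); cached 0 stands.
  B6: dirty, but its reads are unchanged (A12 unchanged, B1 unchanged); cached 0 stands.
  D3: dirty, but its reads are unchanged (D2 unchanged, A12 unchanged); cached -5 stands.
  D12: dirty, but its reads are unchanged (B6 unchanged, D7 unchanged); cached 0 stands.
  F8: dirty, but its reads are unchanged (D12 unchanged, D3 unchanged); cached 0 stands.
  B5: dirty, but its reads are unchanged (D12 unchanged, F8 unchanged); cached 0 stands.
  G1: dirty, but its reads are unchanged (B5 unchanged); cached 0 stands.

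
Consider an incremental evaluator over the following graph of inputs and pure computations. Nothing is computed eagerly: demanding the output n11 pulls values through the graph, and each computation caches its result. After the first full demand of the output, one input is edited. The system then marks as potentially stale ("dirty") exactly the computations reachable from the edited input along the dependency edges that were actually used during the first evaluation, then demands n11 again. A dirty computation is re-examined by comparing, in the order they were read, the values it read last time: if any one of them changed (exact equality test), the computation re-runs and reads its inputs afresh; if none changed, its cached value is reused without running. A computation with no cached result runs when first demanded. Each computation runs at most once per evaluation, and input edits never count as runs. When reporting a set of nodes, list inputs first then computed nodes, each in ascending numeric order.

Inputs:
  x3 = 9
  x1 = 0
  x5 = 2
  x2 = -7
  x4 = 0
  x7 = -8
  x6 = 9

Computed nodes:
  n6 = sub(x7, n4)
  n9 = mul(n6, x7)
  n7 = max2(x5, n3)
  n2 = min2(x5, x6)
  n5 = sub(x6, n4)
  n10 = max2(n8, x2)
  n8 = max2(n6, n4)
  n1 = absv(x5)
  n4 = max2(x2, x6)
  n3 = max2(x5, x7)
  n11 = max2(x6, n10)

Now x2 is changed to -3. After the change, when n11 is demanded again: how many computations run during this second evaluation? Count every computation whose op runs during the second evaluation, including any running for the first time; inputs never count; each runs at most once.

Run set: n4, n10 (2 run).
The important point: at n6 every value read last time is unchanged, so the dirty flag clears without a run.

Initial pass — values computed on the first demand:
  n4 = max2(-7, 9) = 9
  n6 = sub(-8, 9) = -17
  n8 = max2(-17, 9) = 9
  n10 = max2(9, -7) = 9
  n11 = max2(9, 9) = 9

Second demand — change propagation:
  n4: re-runs because x2 -7->-3; new result 9 (unchanged).
  n6: re-examined; everything it read last time is the same (x7 unchanged, n4 unchanged) — cache -17 kept, no run.
  n8: re-examined; everything it read last time is the same (n6 unchanged, n4 unchanged) — cache 9 kept, no run.
  n10: re-runs because x2 -7->-3; new result 9 (unchanged).
  n11: re-examined; everything it read last time is the same (x6 unchanged, n10 unchanged) — cache 9 kept, no run.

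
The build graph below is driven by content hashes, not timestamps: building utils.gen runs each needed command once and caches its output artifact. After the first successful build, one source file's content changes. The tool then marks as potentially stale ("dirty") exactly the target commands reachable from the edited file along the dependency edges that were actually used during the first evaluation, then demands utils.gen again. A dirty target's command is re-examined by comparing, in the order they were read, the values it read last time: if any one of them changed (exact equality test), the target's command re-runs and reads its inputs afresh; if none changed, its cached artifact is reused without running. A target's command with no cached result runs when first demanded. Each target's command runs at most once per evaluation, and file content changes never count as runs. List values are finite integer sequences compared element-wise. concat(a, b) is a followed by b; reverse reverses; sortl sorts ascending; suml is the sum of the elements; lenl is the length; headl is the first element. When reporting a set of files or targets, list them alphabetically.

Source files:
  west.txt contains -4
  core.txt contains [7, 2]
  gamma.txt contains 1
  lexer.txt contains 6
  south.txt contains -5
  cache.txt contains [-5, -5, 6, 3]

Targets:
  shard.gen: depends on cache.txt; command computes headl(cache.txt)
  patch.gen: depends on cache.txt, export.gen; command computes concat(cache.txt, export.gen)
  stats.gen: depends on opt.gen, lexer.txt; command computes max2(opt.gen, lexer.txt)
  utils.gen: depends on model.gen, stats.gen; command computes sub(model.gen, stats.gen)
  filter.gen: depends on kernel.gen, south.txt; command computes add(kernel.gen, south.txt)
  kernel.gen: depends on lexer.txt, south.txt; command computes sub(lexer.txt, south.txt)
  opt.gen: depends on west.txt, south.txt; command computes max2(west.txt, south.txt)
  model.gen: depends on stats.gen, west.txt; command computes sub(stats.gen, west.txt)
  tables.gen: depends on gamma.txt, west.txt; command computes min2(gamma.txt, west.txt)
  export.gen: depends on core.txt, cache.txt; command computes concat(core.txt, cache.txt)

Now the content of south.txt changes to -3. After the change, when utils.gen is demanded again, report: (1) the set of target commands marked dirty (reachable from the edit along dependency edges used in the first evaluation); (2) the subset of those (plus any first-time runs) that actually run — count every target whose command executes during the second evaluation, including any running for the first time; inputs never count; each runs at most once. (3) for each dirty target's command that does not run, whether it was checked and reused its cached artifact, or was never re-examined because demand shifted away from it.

Initial pass — values computed on the first demand:
  opt.gen = max2(-4, -5) = -4
  stats.gen = max2(-4, 6) = 6
  model.gen = sub(6, -4) = 10
  utils.gen = sub(10, 6) = 4

Second demand — change propagation:
  opt.gen: re-runs because south.txt -5->-3; new result -3.
  stats.gen: re-runs because opt.gen -4->-3; new result 6 (unchanged).
  model.gen: re-examined; everything it read last time is the same (stats.gen unchanged, west.txt unchanged) — cache 10 kept, no run.
  utils.gen: re-examined; everything it read last time is the same (model.gen unchanged, stats.gen unchanged) — cache 4 kept, no run.

The important point: stats.gen recomputes to an identical value, and the output ends up unchanged.

Dirty set: model.gen, opt.gen, stats.gen, utils.gen.
Run set: opt.gen, stats.gen (2 run).
Re-examined without running (cache reused): model.gen, utils.gen.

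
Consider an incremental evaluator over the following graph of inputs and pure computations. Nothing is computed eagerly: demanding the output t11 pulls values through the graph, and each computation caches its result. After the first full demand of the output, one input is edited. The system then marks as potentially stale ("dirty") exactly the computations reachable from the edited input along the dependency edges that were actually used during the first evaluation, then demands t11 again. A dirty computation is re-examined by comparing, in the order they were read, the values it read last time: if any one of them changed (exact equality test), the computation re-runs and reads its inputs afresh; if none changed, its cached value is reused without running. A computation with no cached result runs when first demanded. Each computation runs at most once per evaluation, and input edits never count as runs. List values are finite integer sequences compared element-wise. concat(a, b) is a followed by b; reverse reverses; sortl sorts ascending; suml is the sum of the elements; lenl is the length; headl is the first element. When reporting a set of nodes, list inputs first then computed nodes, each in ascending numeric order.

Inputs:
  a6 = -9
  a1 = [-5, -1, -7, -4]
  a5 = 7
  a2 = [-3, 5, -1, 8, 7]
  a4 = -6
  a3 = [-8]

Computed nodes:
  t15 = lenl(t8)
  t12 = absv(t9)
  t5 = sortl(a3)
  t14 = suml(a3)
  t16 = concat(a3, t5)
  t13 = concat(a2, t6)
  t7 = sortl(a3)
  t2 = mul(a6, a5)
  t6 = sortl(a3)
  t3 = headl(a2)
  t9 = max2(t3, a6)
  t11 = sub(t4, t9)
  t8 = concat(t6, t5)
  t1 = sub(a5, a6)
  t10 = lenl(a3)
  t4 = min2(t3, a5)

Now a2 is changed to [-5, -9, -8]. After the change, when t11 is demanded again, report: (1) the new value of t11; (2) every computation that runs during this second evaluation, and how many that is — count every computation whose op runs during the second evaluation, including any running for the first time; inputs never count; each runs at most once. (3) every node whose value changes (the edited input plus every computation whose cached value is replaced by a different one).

t11 now evaluates to 0.
Run set: t3, t4, t9, t11 (4 run).
Changed values: a2, t3, t4, t9.

Initial pass — values computed on the first demand:
  t3 = headl([-3, 5, -1, 8, 7]) = -3
  t4 = min2(-3, 7) = -3
  t9 = max2(-3, -9) = -3
  t11 = sub(-3, -3) = 0

Second demand — change propagation:
  t3: re-runs because a2 [-3, 5, -1, 8, 7]->[-5, -9, -8]; new result -5.
  t4: re-runs because t3 -3->-5; new result -5.
  t9: re-runs because t3 -3->-5; new result -5.
  t11: re-runs because t4 -3->-5; t9 -3->-5; new result 0 (unchanged).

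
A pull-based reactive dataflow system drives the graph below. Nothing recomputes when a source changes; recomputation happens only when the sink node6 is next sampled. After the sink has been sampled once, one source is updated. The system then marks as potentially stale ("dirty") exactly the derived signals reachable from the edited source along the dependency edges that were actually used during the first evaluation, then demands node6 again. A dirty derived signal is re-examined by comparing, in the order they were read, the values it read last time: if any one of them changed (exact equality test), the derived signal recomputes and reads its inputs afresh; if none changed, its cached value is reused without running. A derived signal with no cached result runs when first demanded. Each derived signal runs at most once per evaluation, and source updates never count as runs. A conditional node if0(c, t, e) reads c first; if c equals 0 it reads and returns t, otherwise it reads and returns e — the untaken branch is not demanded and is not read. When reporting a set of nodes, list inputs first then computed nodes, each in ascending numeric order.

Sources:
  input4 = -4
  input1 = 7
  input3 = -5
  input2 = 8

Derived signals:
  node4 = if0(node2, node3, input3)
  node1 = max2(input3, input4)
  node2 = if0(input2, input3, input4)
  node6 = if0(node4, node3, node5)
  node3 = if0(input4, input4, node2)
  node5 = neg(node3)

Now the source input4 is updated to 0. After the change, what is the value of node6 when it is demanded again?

New value of node6: 0.
Key observation: a condition flipped, so demand moved to the other branch — node5 is never re-examined.

First evaluation (everything demanded from the output):
  node2 = if0(input2=8 -> else branch input4) = -4
  node3 = if0(input4=-4 -> else branch node2) = -4
  node4 = if0(node2=-4 -> else branch input3) = -5
  node5 = neg(-4) = 4
  node6 = if0(node4=-5 -> else branch node5) = 4

Propagation after the edit:
  node2: runs — input4 -4->0; result 0.
  node3: runs — input4 -4->0; node2 -4->0; result 0.
  node4: runs — node2 -4->0; result 0.
  node5: marked dirty but never re-examined — demand shifted away from it.
  node6: runs — node4 -5->0; result 0.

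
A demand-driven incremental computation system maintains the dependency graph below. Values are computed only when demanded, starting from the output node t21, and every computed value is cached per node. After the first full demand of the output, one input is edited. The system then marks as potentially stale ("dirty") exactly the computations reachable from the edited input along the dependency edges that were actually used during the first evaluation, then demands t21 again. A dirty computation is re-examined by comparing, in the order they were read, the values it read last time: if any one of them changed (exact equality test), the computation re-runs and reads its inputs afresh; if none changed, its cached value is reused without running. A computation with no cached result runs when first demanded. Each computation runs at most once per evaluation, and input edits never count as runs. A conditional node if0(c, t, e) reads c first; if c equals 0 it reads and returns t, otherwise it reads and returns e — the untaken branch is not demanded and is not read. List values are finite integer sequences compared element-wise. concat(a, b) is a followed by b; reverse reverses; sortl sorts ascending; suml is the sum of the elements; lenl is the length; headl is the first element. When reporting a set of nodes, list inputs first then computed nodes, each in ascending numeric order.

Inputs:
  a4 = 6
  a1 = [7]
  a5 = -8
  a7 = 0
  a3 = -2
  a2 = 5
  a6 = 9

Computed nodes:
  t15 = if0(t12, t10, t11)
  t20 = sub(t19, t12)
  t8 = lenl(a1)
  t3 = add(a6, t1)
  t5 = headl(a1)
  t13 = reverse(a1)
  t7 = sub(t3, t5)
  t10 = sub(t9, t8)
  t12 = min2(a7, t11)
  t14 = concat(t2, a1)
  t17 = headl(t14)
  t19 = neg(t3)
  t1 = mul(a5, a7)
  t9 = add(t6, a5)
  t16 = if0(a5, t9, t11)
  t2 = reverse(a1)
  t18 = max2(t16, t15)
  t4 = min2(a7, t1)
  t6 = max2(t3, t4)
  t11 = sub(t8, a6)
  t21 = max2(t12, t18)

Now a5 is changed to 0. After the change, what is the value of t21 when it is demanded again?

New value of t21: 9.
Key observation: a condition flipped, so demand reaches new nodes — t1, t3, t4, t6, t9 run for the first time.

First evaluation (everything demanded from the output):
  t8 = lenl([7]) = 1
  t11 = sub(1, 9) = -8
  t12 = min2(0, -8) = -8
  t15 = if0(t12=-8 -> else branch t11) = -8
  t16 = if0(a5=-8 -> else branch t11) = -8
  t18 = max2(-8, -8) = -8
  t21 = max2(-8, -8) = -8

Propagation after the edit:
  t1: demanded for the first time — runs, produces 0.
  t3: demanded for the first time — runs, produces 9.
  t4: demanded for the first time — runs, produces 0.
  t6: demanded for the first time — runs, produces 9.
  t9: demanded for the first time — runs, produces 9.
  t16: runs — a5 -8->0; result 9.
  t18: runs — t16 -8->9; result 9.
  t21: runs — t18 -8->9; result 9.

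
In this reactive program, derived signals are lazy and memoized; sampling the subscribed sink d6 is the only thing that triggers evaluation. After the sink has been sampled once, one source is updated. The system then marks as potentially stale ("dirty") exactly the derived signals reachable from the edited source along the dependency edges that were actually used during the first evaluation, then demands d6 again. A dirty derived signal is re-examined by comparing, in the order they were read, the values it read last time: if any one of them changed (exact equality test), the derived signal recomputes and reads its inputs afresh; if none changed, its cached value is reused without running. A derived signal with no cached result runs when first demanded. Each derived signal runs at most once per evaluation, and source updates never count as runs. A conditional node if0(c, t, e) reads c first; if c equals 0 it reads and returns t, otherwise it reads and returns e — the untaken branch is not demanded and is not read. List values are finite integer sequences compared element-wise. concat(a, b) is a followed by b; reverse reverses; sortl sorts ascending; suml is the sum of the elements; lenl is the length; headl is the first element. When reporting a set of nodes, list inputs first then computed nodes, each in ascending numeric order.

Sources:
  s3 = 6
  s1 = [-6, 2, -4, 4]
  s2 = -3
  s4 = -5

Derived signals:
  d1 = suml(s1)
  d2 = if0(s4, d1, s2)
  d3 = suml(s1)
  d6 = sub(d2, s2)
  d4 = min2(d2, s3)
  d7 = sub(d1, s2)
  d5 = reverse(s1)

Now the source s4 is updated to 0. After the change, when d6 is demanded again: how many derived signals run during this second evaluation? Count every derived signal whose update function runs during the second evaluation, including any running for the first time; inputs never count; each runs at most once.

3 derived signals run: d1, d2, d6.
Note the branch switch — d1 had no cache and runs now for the first time.

First demand of the output computes:
  d2 = if0(s4=-5 -> else branch s2) = -3
  d6 = sub(-3, -3) = 0

After the edit, cleaning proceeds:
  d1: had never run; runs now, result -4.
  d2: a read changed (s4 -5->0) — executes, giving -4.
  d6: a read changed (d2 -3->-4) — executes, giving -1.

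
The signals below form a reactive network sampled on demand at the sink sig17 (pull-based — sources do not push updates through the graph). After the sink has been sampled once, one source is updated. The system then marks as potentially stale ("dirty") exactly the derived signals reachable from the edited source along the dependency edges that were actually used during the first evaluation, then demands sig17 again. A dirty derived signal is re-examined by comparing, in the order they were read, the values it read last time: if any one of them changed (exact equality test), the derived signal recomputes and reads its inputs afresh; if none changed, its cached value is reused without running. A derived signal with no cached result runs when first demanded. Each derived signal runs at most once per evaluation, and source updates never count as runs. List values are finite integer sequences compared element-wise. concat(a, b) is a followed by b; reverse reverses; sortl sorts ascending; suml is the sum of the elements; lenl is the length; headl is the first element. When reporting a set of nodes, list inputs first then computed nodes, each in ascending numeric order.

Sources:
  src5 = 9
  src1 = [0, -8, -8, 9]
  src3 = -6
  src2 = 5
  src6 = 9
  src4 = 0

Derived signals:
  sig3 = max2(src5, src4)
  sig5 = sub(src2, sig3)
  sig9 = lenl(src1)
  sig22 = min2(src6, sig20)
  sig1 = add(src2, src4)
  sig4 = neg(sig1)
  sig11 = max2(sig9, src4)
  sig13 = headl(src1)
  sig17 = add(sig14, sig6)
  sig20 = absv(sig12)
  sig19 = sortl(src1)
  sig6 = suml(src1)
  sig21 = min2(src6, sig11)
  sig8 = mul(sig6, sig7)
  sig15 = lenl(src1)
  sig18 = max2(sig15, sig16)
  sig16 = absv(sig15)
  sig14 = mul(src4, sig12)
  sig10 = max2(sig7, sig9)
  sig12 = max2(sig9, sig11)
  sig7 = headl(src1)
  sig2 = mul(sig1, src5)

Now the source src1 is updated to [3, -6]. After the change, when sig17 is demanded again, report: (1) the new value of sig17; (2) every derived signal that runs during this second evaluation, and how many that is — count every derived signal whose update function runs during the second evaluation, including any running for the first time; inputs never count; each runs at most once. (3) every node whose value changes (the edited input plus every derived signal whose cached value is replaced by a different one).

Initial pass — values computed on the first demand:
  sig6 = suml([0, -8, -8, 9]) = -7
  sig9 = lenl([0, -8, -8, 9]) = 4
  sig11 = max2(4, 0) = 4
  sig12 = max2(4, 4) = 4
  sig14 = mul(0, 4) = 0
  sig17 = add(0, -7) = -7

Second demand — change propagation:
  sig6: re-runs because src1 [0, -8, -8, 9]->[3, -6]; new result -3.
  sig9: re-runs because src1 [0, -8, -8, 9]->[3, -6]; new result 2.
  sig11: re-runs because sig9 4->2; new result 2.
  sig12: re-runs because sig9 4->2; sig11 4->2; new result 2.
  sig14: re-runs because sig12 4->2; new result 0 (unchanged).
  sig17: re-runs because sig6 -7->-3; new result -3.

sig17 now evaluates to -3.
Run set: sig6, sig9, sig11, sig12, sig14, sig17 (6 run).
Changed values: src1, sig6, sig9, sig11, sig12, sig17.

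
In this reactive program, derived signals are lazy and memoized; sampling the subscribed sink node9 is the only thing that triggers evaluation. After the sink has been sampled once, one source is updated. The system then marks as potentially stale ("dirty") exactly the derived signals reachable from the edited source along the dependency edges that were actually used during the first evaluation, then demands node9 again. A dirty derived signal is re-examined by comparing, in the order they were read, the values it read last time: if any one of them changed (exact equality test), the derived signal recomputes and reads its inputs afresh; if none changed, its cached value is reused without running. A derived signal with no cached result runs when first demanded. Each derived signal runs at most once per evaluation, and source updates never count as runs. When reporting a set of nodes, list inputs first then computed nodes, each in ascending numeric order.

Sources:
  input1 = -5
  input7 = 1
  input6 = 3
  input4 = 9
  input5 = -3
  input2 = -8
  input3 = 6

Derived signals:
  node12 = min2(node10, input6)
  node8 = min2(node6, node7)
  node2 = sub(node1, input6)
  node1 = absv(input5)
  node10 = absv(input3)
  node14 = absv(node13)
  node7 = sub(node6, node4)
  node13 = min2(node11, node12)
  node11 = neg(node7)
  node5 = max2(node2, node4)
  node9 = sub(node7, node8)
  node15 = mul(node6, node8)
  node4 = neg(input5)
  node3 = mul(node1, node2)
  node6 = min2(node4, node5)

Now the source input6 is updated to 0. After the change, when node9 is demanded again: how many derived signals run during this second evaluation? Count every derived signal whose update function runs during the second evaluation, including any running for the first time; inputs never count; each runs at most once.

First demand of the output computes:
  node1 = absv(-3) = 3
  node2 = sub(3, 3) = 0
  node4 = neg(-3) = 3
  node5 = max2(0, 3) = 3
  node6 = min2(3, 3) = 3
  node7 = sub(3, 3) = 0
  node8 = min2(3, 0) = 0
  node9 = sub(0, 0) = 0

After the edit, cleaning proceeds:
  node2: a read changed (input6 3->0) — executes, giving 3.
  node5: a read changed (node2 0->3) — executes, giving 3 — identical to its old value.
  node6: dirty, but its reads are unchanged (node4 unchanged, node5 unchanged); cached 3 stands.
  node7: dirty, but its reads are unchanged (node6 unchanged, node4 unchanged); cached 0 stands.
  node8: dirty, but its reads are unchanged (node6 unchanged, node7 unchanged); cached 0 stands.
  node9: dirty, but its reads are unchanged (node7 unchanged, node8 unchanged); cached 0 stands.

Note the absorption at node5: it re-runs yet its value is the same, leaving the output's value untouched.

2 derived signals run: node2, node5.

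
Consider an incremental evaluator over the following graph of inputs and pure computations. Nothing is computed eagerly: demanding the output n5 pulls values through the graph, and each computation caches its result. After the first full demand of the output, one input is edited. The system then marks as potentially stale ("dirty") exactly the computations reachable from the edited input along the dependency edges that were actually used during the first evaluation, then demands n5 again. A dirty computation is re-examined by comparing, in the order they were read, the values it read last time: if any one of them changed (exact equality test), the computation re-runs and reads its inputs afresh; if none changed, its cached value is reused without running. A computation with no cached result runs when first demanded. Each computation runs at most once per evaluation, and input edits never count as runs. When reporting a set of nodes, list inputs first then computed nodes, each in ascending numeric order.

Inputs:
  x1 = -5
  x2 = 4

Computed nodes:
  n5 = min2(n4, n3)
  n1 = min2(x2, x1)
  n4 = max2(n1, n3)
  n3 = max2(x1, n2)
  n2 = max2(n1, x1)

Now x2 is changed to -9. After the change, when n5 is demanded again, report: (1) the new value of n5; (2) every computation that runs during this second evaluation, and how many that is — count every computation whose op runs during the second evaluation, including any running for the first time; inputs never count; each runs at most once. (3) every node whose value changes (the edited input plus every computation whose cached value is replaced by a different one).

n5 now evaluates to -5.
Run set: n1, n2, n4 (3 run).
Changed values: x2, n1.
The important point: at n3 every value read last time is unchanged, so the dirty flag clears without a run.

Initial pass — values computed on the first demand:
  n1 = min2(4, -5) = -5
  n2 = max2(-5, -5) = -5
  n3 = max2(-5, -5) = -5
  n4 = max2(-5, -5) = -5
  n5 = min2(-5, -5) = -5

Second demand — change propagation:
  n1: re-runs because x2 4->-9; new result -9.
  n2: re-runs because n1 -5->-9; new result -5 (unchanged).
  n3: re-examined; everything it read last time is the same (x1 unchanged, n2 unchanged) — cache -5 kept, no run.
  n4: re-runs because n1 -5->-9; new result -5 (unchanged).
  n5: re-examined; everything it read last time is the same (n4 unchanged, n3 unchanged) — cache -5 kept, no run.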